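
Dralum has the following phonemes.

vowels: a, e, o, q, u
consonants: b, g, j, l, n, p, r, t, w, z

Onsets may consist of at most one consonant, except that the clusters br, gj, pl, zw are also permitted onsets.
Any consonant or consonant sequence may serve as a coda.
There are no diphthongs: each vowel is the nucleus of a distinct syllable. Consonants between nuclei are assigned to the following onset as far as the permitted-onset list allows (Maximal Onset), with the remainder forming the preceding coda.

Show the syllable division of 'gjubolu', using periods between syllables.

gju.bo.lu

Nuclei (vowels): u, o, u → 3 syllables.
Between /u/ (V1) and /o/ (V2): /b/ is a single consonant, so it becomes the next onset.
Between /o/ (V2) and /u/ (V3): /l/ → onset of the next syllable (single consonants are always licit onsets).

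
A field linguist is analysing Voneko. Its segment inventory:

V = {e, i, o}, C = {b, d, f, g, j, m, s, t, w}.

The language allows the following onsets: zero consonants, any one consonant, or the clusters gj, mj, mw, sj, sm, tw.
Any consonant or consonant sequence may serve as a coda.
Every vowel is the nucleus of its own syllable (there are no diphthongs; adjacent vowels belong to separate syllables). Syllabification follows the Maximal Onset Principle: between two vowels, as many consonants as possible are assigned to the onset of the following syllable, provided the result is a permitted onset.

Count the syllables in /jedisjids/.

Vowels present: e, i, i; each is a nucleus, giving 3 syllables.

3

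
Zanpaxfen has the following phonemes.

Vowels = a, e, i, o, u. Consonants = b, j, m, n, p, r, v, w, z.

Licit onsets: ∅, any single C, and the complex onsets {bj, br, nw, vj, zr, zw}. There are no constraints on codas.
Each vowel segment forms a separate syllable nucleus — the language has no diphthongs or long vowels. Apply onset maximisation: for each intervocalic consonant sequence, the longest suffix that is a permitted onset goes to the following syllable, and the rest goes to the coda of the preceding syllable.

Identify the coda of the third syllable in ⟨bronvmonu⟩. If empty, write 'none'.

none

Nuclei (vowels): o, o, u → 3 syllables.
/o…o/ gap (V1→V2): /nvm/; trying suffixes from longest down, /m/ is the first permitted one, so coda /nv/ | onset /m/.
/o…u/ gap (V2→V3): just /n/ — single C goes to the following onset.
So the parse is bronv.mo.nu.
Syllable 3 is /nu/: onset /n/, nucleus /u/, coda ∅.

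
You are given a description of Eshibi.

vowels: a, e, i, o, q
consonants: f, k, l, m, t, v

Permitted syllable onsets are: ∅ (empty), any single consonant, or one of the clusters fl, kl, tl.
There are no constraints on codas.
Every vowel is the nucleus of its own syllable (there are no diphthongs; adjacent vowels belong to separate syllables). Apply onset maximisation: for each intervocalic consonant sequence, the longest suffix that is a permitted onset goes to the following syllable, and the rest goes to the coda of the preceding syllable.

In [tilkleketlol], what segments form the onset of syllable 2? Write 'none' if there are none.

kl

Nuclei (vowels): i, e, e, o → 4 syllables.
/i…e/ gap (V1→V2): /lkl/ — longest licit onset from the right is /kl/, leaving /l/ as coda.
/e…e/ gap (V2→V3): /k/ → onset of the next syllable (single consonants are always licit onsets).
/e…o/ gap (V3→V4): cluster /tl/ — /tl/ is itself a permitted onset, so the whole cluster goes right; preceding coda = ∅.
Putting it together: til.kle.ke.tlol.
Syllable 2 is /kle/: onset /kl/, nucleus /e/, coda ∅.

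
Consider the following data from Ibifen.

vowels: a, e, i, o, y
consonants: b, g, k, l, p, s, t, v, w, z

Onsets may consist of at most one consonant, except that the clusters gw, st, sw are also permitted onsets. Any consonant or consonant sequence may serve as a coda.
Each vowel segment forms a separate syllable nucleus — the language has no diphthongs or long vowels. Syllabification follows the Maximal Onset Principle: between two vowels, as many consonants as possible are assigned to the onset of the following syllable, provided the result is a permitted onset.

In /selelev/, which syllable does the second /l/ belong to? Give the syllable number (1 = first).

3

Vowels present: e, e, e; each is a nucleus, giving 3 syllables.
σ1/σ2 boundary: just /l/ — single C goes to the following onset.
σ2/σ3 boundary: /l/ is a single consonant, so it becomes the next onset.
Result: se.le.lev.
The second /l/ is in the onset of syllable 3 (/lev/).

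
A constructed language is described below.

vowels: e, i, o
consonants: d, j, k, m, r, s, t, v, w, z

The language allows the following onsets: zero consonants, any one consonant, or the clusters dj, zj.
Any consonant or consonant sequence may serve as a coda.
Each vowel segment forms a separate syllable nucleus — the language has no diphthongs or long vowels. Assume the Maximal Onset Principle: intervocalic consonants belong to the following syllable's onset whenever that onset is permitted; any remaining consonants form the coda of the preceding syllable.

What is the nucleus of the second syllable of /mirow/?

Vowels present: i, o; each is a nucleus, giving 2 syllables.
The second nucleus (vowel 2 from the left) is /o/.

o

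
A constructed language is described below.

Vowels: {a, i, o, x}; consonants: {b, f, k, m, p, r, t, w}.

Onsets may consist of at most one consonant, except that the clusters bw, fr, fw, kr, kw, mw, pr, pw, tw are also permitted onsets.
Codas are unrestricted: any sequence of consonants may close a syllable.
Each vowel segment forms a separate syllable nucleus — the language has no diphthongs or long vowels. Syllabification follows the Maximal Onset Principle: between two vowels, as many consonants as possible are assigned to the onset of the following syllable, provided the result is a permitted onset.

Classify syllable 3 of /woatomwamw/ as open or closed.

open

The vowels are o, a, o, a — 4 nuclei, so 4 syllables.
σ1/σ2 boundary: hiatus — the boundary sits between the two vowels.
σ2/σ3 boundary: /t/ → onset of the next syllable (single consonants are always licit onsets).
σ3/σ4 boundary: /mw/ is a licit onset in full, so it all attaches to the next syllable.
Result: wo.a.to.mwamw.
Syllable 3 is /to/; it ends in its nucleus with no coda, so it is open.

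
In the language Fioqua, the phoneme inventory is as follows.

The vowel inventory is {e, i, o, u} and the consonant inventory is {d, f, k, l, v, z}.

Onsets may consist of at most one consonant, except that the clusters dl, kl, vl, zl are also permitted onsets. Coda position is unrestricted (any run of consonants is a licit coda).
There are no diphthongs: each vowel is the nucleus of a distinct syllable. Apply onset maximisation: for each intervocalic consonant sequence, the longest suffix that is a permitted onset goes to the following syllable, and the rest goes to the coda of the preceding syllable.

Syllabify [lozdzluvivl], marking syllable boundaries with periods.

Vowels present: o, u, i; each is a nucleus, giving 3 syllables.
Between /o/ (V1) and /u/ (V2): /zdzl/ splits as /zd/ + /zl/ (/zl/ is the longest suffix that is a licit onset).
Between /u/ (V2) and /i/ (V3): /v/ → onset of the next syllable (single consonants are always licit onsets).

lozd.zlu.vivl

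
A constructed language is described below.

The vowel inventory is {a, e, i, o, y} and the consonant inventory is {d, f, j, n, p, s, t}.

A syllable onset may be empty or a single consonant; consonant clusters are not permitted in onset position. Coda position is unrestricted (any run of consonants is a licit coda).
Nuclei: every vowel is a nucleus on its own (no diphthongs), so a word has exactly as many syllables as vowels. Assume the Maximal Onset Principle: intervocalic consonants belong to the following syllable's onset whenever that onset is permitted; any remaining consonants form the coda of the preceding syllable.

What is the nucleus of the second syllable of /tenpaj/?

a

The vowels are e, a — 2 nuclei, so 2 syllables.
The second nucleus (vowel 2 from the left) is /a/.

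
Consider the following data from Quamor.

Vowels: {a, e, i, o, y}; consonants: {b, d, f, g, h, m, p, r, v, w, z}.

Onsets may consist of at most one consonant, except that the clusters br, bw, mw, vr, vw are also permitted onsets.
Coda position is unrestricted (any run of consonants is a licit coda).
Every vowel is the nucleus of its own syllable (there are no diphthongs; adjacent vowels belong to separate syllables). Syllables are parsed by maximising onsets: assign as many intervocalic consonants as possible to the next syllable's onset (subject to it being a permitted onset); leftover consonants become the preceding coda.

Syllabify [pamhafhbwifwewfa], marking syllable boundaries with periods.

Nuclei (vowels): a, a, i, e, a → 5 syllables.
/a…a/ gap (V1→V2): /mh/ splits as /m/ + /h/ (/h/ is the longest suffix that is a licit onset).
/a…i/ gap (V2→V3): /fhbw/ — longest licit onset from the right is /bw/, leaving /fh/ as coda.
/i…e/ gap (V3→V4): /fw/; trying suffixes from longest down, /w/ is the first permitted one, so coda /f/ | onset /w/.
/e…a/ gap (V4→V5): cluster /wf/ — the longest permitted-onset suffix is /f/; onset = /f/, preceding coda = /w/.

pam.hafh.bwif.wew.fa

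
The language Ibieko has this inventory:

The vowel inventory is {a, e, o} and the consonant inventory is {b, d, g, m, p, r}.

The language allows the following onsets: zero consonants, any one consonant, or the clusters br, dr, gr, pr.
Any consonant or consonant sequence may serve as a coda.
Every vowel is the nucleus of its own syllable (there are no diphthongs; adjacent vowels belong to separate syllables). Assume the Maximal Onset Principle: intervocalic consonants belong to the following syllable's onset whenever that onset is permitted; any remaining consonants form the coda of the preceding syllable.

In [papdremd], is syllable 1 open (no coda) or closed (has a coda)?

Nuclei (vowels): a, e → 2 syllables.
σ1/σ2 boundary: /pdr/; trying suffixes from longest down, /dr/ is the first permitted one, so coda /p/ | onset /dr/.
So the parse is pap.dremd.
Syllable 1 is /pap/ with coda /p/, so it is closed.

closed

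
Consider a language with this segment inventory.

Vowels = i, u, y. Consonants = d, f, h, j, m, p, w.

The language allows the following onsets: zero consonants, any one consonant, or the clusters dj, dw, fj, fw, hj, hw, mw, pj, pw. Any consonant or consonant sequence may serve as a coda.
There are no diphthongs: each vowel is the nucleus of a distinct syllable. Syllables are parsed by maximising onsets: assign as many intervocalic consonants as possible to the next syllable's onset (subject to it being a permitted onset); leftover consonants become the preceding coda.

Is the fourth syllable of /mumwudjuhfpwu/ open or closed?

open

Vowels present: u, u, u, u; each is a nucleus, giving 4 syllables.
/u…u/ gap (V1→V2): /mw/ — entire cluster is a permitted onset → onset /mw/, coda ∅.
/u…u/ gap (V2→V3): /dj/ — entire cluster is a permitted onset → onset /dj/, coda ∅.
/u…u/ gap (V3→V4): cluster /hfpw/ — the longest permitted-onset suffix is /pw/; onset = /pw/, preceding coda = /hf/.
So the parse is mu.mwu.djuhf.pwu.
Syllable 4 is /pwu/; it ends in its nucleus with no coda, so it is open.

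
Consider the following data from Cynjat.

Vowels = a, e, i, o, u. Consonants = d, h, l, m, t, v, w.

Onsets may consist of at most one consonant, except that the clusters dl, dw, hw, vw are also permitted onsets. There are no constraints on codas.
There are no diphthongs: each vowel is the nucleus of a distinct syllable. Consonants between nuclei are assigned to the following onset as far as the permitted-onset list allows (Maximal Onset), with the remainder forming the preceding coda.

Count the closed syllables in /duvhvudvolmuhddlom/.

The vowels are u, u, o, u, o — 5 nuclei, so 5 syllables.
σ1/σ2 boundary: /vhv/; trying suffixes from longest down, /v/ is the first permitted one, so coda /vh/ | onset /v/.
σ2/σ3 boundary: /dv/ — longest licit onset from the right is /v/, leaving /d/ as coda.
σ3/σ4 boundary: /lm/ splits as /l/ + /m/ (/m/ is the longest suffix that is a licit onset).
σ4/σ5 boundary: /hddl/ splits as /hd/ + /dl/ (/dl/ is the longest suffix that is a licit onset).
Syllabification: duvh.vud.vol.muhd.dlom.
Classifying each syllable: /duvh/ (closed), /vud/ (closed), /vol/ (closed), /muhd/ (closed), /dlom/ (closed).
Closed syllables: 5.

5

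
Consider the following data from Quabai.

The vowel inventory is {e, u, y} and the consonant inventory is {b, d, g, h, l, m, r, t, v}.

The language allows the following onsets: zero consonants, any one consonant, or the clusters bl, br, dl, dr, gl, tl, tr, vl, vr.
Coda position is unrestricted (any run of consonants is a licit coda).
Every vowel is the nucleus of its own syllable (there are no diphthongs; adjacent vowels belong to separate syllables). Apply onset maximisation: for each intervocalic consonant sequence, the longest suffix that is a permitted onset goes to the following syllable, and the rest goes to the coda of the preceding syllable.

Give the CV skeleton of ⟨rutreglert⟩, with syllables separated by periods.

The vowels are u, e, e — 3 nuclei, so 3 syllables.
V1 /u/ – V2 /e/: cluster /tr/ — /tr/ is itself a permitted onset, so the whole cluster goes right; preceding coda = ∅.
V2 /e/ – V3 /e/: /gl/ — entire cluster is a permitted onset → onset /gl/, coda ∅.
So the parse is ru.tre.glert.
Mapping each syllable to C/V: /ru/ → CV, /tre/ → CCV, /glert/ → CCVCC.

CV.CCV.CCVCC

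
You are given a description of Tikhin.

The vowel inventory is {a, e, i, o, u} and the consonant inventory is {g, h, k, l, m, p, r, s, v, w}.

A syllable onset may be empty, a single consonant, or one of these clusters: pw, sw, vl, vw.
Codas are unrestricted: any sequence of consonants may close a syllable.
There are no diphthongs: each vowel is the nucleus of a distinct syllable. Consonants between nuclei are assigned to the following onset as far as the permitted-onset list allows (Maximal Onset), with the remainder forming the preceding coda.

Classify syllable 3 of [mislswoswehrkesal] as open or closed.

closed

Vowels present: i, o, e, e, a; each is a nucleus, giving 5 syllables.
/i…o/ gap (V1→V2): /slsw/ splits as /sl/ + /sw/ (/sw/ is the longest suffix that is a licit onset).
/o…e/ gap (V2→V3): /sw/ is a licit onset in full, so it all attaches to the next syllable.
/e…e/ gap (V3→V4): /hrk/; trying suffixes from longest down, /k/ is the first permitted one, so coda /hr/ | onset /k/.
/e…a/ gap (V4→V5): /s/ → onset of the next syllable (single consonants are always licit onsets).
So the parse is misl.swo.swehr.ke.sal.
Syllable 3 is /swehr/ with coda /hr/, so it is closed.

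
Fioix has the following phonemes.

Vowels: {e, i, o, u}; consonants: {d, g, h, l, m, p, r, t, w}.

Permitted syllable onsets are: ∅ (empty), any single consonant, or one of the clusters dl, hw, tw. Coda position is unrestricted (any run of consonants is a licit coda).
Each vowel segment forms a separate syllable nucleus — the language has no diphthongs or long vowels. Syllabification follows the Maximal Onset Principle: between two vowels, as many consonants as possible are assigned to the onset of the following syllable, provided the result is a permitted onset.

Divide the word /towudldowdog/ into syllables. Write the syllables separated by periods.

The vowels are o, u, o, o — 4 nuclei, so 4 syllables.
V1 /o/ – V2 /u/: just /w/ — single C goes to the following onset.
V2 /u/ – V3 /o/: /dld/ — longest licit onset from the right is /d/, leaving /dl/ as coda.
V3 /o/ – V4 /o/: /wd/ — longest licit onset from the right is /d/, leaving /w/ as coda.

to.wudl.dow.dog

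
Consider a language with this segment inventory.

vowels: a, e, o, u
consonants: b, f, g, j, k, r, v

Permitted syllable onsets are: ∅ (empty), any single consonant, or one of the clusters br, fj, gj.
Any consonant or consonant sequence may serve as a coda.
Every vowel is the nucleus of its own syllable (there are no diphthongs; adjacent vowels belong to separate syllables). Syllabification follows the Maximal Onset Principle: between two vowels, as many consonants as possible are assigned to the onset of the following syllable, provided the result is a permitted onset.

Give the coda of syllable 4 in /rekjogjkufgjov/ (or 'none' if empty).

Nuclei (vowels): e, o, u, o → 4 syllables.
Between /e/ (V1) and /o/ (V2): /kj/; trying suffixes from longest down, /j/ is the first permitted one, so coda /k/ | onset /j/.
Between /o/ (V2) and /u/ (V3): cluster /gjk/ — the longest permitted-onset suffix is /k/; onset = /k/, preceding coda = /gj/.
Between /u/ (V3) and /o/ (V4): /fgj/ — longest licit onset from the right is /gj/, leaving /f/ as coda.
Result: rek.jogj.kuf.gjov.
Syllable 4 is /gjov/: onset /gj/, nucleus /o/, coda /v/.

v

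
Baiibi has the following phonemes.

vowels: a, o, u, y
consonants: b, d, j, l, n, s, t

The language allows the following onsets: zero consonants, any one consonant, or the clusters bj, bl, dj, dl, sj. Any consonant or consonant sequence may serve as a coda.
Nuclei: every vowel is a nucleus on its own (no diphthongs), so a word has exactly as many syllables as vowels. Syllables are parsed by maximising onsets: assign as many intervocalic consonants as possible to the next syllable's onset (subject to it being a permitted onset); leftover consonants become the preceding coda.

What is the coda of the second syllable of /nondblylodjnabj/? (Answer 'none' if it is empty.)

Nuclei (vowels): o, y, o, a → 4 syllables.
V1 /o/ – V2 /y/: /ndbl/; trying suffixes from longest down, /bl/ is the first permitted one, so coda /nd/ | onset /bl/.
V2 /y/ – V3 /o/: /l/ is a single consonant, so it becomes the next onset.
V3 /o/ – V4 /a/: /djn/; trying suffixes from longest down, /n/ is the first permitted one, so coda /dj/ | onset /n/.
Result: nond.bly.lodj.nabj.
Syllable 2 is /bly/: onset /bl/, nucleus /y/, coda ∅.

none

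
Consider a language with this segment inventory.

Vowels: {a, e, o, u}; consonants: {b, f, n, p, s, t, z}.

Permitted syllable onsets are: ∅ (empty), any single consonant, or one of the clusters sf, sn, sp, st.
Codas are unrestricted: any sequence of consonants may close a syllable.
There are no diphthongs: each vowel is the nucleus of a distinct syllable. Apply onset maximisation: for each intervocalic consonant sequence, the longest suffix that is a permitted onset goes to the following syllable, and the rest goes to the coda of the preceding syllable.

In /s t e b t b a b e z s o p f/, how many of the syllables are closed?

Vowels present: e, a, e, o; each is a nucleus, giving 4 syllables.
Between /e/ (V1) and /a/ (V2): /btb/ splits as /bt/ + /b/ (/b/ is the longest suffix that is a licit onset).
Between /a/ (V2) and /e/ (V3): /b/ is a single consonant, so it becomes the next onset.
Between /e/ (V3) and /o/ (V4): /zs/; trying suffixes from longest down, /s/ is the first permitted one, so coda /z/ | onset /s/.
So the parse is stebt.ba.bez.sopf.
Classifying each syllable: /stebt/ (closed), /ba/ (open), /bez/ (closed), /sopf/ (closed).
Closed syllables: 3.

3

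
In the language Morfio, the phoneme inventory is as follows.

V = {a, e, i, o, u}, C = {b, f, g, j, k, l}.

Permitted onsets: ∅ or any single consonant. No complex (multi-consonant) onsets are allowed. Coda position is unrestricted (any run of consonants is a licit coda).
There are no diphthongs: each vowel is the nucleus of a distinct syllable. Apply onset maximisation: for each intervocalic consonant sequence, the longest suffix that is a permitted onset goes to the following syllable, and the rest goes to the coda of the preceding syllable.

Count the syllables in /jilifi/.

3

The vowels are i, i, i — 3 nuclei, so 3 syllables.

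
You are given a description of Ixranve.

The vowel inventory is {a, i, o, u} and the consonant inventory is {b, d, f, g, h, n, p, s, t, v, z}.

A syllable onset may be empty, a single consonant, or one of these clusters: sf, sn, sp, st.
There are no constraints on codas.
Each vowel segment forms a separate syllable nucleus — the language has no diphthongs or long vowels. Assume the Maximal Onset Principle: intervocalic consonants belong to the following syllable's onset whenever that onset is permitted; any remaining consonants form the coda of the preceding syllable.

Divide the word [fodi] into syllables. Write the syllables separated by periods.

The vowels are o, i — 2 nuclei, so 2 syllables.
V1 /o/ – V2 /i/: /d/ is a single consonant, so it becomes the next onset.

fo.di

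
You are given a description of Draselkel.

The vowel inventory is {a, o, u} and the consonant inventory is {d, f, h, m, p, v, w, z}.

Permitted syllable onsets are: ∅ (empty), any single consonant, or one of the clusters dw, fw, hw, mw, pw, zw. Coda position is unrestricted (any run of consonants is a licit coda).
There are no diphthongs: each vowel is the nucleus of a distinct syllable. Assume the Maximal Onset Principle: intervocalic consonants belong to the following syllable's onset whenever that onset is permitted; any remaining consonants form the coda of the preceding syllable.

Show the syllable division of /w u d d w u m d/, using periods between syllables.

Vowels present: u, u; each is a nucleus, giving 2 syllables.
/u…u/ gap (V1→V2): cluster /ddw/ — the longest permitted-onset suffix is /dw/; onset = /dw/, preceding coda = /d/.

wud.dwumd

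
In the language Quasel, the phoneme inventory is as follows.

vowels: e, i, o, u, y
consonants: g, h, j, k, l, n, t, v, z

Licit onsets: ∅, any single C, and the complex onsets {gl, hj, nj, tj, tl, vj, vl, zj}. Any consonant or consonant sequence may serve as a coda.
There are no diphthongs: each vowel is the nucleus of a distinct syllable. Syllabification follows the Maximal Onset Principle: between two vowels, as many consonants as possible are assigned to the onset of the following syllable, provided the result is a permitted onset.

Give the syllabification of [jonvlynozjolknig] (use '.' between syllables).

jon.vly.no.zjolk.nig

Nuclei (vowels): o, y, o, o, i → 5 syllables.
Between /o/ (V1) and /y/ (V2): cluster /nvl/ — the longest permitted-onset suffix is /vl/; onset = /vl/, preceding coda = /n/.
Between /y/ (V2) and /o/ (V3): /n/ is a single consonant, so it becomes the next onset.
Between /o/ (V3) and /o/ (V4): /zj/ is a licit onset in full, so it all attaches to the next syllable.
Between /o/ (V4) and /i/ (V5): /lkn/ — longest licit onset from the right is /n/, leaving /lk/ as coda.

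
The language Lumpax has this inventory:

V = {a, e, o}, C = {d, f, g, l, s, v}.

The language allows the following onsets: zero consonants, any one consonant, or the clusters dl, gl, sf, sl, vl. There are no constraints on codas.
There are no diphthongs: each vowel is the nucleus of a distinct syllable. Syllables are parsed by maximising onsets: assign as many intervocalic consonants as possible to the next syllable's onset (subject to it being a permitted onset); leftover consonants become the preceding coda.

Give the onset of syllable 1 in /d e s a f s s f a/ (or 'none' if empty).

d

Nuclei (vowels): e, a, a → 3 syllables.
V1 /e/ – V2 /a/: /s/ is a single consonant, so it becomes the next onset.
V2 /a/ – V3 /a/: /fssf/ splits as /fs/ + /sf/ (/sf/ is the longest suffix that is a licit onset).
Putting it together: de.safs.sfa.
Syllable 1 is /de/: onset /d/, nucleus /e/, coda ∅.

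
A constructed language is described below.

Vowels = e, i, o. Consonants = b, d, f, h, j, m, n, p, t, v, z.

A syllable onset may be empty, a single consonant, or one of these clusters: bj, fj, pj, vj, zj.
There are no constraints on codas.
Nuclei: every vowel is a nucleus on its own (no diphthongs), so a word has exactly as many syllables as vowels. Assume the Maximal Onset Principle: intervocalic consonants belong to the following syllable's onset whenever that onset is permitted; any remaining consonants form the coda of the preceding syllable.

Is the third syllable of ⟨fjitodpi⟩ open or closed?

open

Nuclei (vowels): i, o, i → 3 syllables.
Between /i/ (V1) and /o/ (V2): just /t/ — single C goes to the following onset.
Between /o/ (V2) and /i/ (V3): /dp/; trying suffixes from longest down, /p/ is the first permitted one, so coda /d/ | onset /p/.
Syllabification: fji.tod.pi.
Syllable 3 is /pi/; it ends in its nucleus with no coda, so it is open.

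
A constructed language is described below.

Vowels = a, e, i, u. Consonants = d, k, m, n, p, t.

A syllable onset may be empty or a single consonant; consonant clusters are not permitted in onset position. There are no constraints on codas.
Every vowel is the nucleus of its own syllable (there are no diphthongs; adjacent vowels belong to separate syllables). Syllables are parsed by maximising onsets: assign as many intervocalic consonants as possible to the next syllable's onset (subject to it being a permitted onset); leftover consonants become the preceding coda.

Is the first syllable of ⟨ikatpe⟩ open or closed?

Vowels present: i, a, e; each is a nucleus, giving 3 syllables.
/i…a/ gap (V1→V2): /k/ → onset of the next syllable (single consonants are always licit onsets).
/a…e/ gap (V2→V3): /tp/; trying suffixes from longest down, /p/ is the first permitted one, so coda /t/ | onset /p/.
Syllabification: i.kat.pe.
Syllable 1 is /i/; it ends in its nucleus with no coda, so it is open.

open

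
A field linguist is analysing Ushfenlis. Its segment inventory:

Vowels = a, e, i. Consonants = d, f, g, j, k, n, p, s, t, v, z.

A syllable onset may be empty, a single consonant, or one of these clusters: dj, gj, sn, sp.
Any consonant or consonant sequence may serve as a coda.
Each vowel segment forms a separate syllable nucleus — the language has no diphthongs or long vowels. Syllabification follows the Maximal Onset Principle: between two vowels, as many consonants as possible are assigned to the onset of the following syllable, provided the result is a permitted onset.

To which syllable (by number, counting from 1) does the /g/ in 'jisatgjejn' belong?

The vowels are i, a, e — 3 nuclei, so 3 syllables.
Between /i/ (V1) and /a/ (V2): /s/ is a single consonant, so it becomes the next onset.
Between /a/ (V2) and /e/ (V3): /tgj/ — longest licit onset from the right is /gj/, leaving /t/ as coda.
So the parse is ji.sat.gjejn.
The /g/ is in the onset of syllable 3 (/gjejn/).

3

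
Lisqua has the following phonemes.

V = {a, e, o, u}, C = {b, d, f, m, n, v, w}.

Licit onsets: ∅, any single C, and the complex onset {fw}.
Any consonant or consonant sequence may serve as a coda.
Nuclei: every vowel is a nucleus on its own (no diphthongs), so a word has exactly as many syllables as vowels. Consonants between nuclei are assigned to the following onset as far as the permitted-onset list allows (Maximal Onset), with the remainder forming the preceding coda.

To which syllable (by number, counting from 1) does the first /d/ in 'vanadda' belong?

Nuclei (vowels): a, a, a → 3 syllables.
σ1/σ2 boundary: /n/ → onset of the next syllable (single consonants are always licit onsets).
σ2/σ3 boundary: /dd/; trying suffixes from longest down, /d/ is the first permitted one, so coda /d/ | onset /d/.
Result: va.nad.da.
The first /d/ is in the coda of syllable 2 (/nad/).

2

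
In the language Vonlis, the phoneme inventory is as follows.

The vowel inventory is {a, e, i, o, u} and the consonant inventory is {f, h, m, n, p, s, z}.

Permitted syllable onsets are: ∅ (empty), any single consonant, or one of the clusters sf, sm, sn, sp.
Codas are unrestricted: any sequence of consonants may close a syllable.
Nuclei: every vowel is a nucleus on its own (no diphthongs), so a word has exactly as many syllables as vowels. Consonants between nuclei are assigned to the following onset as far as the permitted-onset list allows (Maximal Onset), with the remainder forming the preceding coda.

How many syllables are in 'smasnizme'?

Nuclei (vowels): a, i, e → 3 syllables.

3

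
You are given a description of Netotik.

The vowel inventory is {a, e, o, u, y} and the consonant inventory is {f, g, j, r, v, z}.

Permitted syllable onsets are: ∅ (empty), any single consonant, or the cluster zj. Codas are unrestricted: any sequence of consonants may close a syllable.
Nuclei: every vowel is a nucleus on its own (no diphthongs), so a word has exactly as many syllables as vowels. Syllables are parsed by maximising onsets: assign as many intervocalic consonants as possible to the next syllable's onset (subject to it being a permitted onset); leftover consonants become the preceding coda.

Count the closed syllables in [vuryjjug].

The vowels are u, y, u — 3 nuclei, so 3 syllables.
V1 /u/ – V2 /y/: just /r/ — single C goes to the following onset.
V2 /y/ – V3 /u/: /jj/; trying suffixes from longest down, /j/ is the first permitted one, so coda /j/ | onset /j/.
Syllabification: vu.ryj.jug.
Classifying each syllable: /vu/ (open), /ryj/ (closed), /jug/ (closed).
Closed syllables: 2.

2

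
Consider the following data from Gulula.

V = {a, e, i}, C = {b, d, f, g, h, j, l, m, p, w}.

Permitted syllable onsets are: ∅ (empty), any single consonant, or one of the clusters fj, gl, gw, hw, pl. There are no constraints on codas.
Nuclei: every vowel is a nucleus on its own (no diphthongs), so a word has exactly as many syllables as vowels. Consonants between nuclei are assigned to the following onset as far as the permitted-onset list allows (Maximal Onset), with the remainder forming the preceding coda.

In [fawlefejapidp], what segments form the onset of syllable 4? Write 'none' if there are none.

j

Vowels present: a, e, e, a, i; each is a nucleus, giving 5 syllables.
/a…e/ gap (V1→V2): cluster /wl/ — the longest permitted-onset suffix is /l/; onset = /l/, preceding coda = /w/.
/e…e/ gap (V2→V3): /f/ → onset of the next syllable (single consonants are always licit onsets).
/e…a/ gap (V3→V4): just /j/ — single C goes to the following onset.
/a…i/ gap (V4→V5): /p/ → onset of the next syllable (single consonants are always licit onsets).
Result: faw.le.fe.ja.pidp.
Syllable 4 is /ja/: onset /j/, nucleus /a/, coda ∅.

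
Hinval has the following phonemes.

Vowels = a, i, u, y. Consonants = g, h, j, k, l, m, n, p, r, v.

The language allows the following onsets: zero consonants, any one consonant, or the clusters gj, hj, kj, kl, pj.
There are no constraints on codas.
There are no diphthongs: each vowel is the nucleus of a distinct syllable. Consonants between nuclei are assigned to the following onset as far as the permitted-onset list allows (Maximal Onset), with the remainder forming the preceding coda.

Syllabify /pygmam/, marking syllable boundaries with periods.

Vowels present: y, a; each is a nucleus, giving 2 syllables.
/y…a/ gap (V1→V2): /gm/ splits as /g/ + /m/ (/m/ is the longest suffix that is a licit onset).

pyg.mam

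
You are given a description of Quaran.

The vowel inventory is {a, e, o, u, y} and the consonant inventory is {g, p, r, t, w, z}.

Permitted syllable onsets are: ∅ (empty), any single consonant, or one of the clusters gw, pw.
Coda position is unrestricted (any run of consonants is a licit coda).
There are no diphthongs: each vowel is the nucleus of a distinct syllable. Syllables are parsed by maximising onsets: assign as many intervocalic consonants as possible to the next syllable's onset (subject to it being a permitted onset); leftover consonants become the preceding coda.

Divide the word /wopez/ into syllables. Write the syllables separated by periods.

wo.pez

Nuclei (vowels): o, e → 2 syllables.
/o…e/ gap (V1→V2): just /p/ — single C goes to the following onset.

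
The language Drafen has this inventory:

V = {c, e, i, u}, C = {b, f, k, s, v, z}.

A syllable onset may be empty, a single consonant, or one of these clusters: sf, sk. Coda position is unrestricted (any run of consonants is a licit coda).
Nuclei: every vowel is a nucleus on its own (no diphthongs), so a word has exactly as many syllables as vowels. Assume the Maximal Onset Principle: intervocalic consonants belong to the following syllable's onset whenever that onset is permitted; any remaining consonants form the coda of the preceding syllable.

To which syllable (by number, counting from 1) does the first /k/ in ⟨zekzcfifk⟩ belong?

1

The vowels are e, c, i — 3 nuclei, so 3 syllables.
/e…c/ gap (V1→V2): /kz/ — longest licit onset from the right is /z/, leaving /k/ as coda.
/c…i/ gap (V2→V3): just /f/ — single C goes to the following onset.
Result: zek.zc.fifk.
The first /k/ is in the coda of syllable 1 (/zek/).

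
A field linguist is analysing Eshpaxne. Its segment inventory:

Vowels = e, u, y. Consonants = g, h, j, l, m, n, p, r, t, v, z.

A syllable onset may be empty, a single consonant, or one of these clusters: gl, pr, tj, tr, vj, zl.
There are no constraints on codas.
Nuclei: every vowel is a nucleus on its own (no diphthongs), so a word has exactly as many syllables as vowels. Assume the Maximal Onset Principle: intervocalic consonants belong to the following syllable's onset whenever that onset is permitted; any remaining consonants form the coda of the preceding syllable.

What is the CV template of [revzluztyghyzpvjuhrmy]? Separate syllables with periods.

CVC.CCVC.CVC.CVCC.CCVCC.CV

Vowels present: e, u, y, y, u, y; each is a nucleus, giving 6 syllables.
/e…u/ gap (V1→V2): /vzl/ splits as /v/ + /zl/ (/zl/ is the longest suffix that is a licit onset).
/u…y/ gap (V2→V3): cluster /zt/ — the longest permitted-onset suffix is /t/; onset = /t/, preceding coda = /z/.
/y…y/ gap (V3→V4): cluster /gh/ — the longest permitted-onset suffix is /h/; onset = /h/, preceding coda = /g/.
/y…u/ gap (V4→V5): /zpvj/; trying suffixes from longest down, /vj/ is the first permitted one, so coda /zp/ | onset /vj/.
/u…y/ gap (V5→V6): cluster /hrm/ — the longest permitted-onset suffix is /m/; onset = /m/, preceding coda = /hr/.
Syllabification: rev.zluz.tyg.hyzp.vjuhr.my.
Mapping each syllable to C/V: /rev/ → CVC, /zluz/ → CCVC, /tyg/ → CVC, /hyzp/ → CVCC, /vjuhr/ → CCVCC, /my/ → CV.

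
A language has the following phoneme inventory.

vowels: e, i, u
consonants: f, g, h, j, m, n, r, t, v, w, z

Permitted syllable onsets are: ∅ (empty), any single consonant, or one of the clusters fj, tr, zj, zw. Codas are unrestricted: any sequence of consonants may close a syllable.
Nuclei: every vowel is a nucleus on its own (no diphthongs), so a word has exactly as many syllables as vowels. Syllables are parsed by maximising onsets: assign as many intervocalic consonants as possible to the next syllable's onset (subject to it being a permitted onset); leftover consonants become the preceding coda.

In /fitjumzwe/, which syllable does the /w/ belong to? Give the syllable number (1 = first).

Vowels present: i, u, e; each is a nucleus, giving 3 syllables.
σ1/σ2 boundary: /tj/ splits as /t/ + /j/ (/j/ is the longest suffix that is a licit onset).
σ2/σ3 boundary: /mzw/; trying suffixes from longest down, /zw/ is the first permitted one, so coda /m/ | onset /zw/.
So the parse is fit.jum.zwe.
The /w/ is in the onset of syllable 3 (/zwe/).

3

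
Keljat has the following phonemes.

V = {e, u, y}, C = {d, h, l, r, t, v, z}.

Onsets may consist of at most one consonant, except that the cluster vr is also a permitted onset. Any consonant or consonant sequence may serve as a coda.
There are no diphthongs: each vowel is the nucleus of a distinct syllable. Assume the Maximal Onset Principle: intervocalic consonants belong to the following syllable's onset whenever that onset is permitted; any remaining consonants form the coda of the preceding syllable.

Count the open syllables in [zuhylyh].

Vowels present: u, y, y; each is a nucleus, giving 3 syllables.
/u…y/ gap (V1→V2): /h/ is a single consonant, so it becomes the next onset.
/y…y/ gap (V2→V3): /l/ → onset of the next syllable (single consonants are always licit onsets).
Putting it together: zu.hy.lyh.
Classifying each syllable: /zu/ (open), /hy/ (open), /lyh/ (closed).
Open syllables: 2.

2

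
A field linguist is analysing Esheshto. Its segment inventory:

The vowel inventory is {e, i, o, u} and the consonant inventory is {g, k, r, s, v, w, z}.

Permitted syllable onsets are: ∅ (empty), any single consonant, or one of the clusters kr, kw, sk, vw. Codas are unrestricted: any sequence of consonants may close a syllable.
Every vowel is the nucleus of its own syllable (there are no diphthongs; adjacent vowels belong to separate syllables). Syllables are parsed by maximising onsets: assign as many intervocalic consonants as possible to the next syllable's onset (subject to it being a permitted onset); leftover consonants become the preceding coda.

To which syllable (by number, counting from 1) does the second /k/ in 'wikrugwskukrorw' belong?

3

The vowels are i, u, u, o — 4 nuclei, so 4 syllables.
σ1/σ2 boundary: /kr/ — entire cluster is a permitted onset → onset /kr/, coda ∅.
σ2/σ3 boundary: /gwsk/ — longest licit onset from the right is /sk/, leaving /gw/ as coda.
σ3/σ4 boundary: /kr/ — entire cluster is a permitted onset → onset /kr/, coda ∅.
Result: wi.krugw.sku.krorw.
The second /k/ is in the onset of syllable 3 (/sku/).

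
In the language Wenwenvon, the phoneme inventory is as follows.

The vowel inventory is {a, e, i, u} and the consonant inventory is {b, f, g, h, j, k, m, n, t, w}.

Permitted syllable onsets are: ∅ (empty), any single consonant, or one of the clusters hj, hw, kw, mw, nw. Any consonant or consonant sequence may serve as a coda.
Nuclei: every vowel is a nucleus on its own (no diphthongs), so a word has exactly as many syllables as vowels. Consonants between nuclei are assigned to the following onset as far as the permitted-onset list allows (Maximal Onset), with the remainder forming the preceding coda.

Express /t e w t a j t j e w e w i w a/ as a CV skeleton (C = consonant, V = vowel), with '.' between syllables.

CVC.CVCC.CV.CV.CV.CV

Nuclei (vowels): e, a, e, e, i, a → 6 syllables.
σ1/σ2 boundary: /wt/ — longest licit onset from the right is /t/, leaving /w/ as coda.
σ2/σ3 boundary: /jtj/ — longest licit onset from the right is /j/, leaving /jt/ as coda.
σ3/σ4 boundary: /w/ is a single consonant, so it becomes the next onset.
σ4/σ5 boundary: /w/ is a single consonant, so it becomes the next onset.
σ5/σ6 boundary: /w/ is a single consonant, so it becomes the next onset.
So the parse is tew.tajt.je.we.wi.wa.
Mapping each syllable to C/V: /tew/ → CVC, /tajt/ → CVCC, /je/ → CV, /we/ → CV, /wi/ → CV, /wa/ → CV.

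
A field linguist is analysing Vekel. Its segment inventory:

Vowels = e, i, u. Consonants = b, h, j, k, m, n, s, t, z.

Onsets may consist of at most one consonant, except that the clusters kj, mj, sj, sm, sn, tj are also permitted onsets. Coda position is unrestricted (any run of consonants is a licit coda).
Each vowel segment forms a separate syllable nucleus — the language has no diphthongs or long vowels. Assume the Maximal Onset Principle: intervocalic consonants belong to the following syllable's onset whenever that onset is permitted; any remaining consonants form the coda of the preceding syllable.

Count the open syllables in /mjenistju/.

Nuclei (vowels): e, i, u → 3 syllables.
Between /e/ (V1) and /i/ (V2): /n/ is a single consonant, so it becomes the next onset.
Between /i/ (V2) and /u/ (V3): cluster /stj/ — the longest permitted-onset suffix is /tj/; onset = /tj/, preceding coda = /s/.
So the parse is mje.nis.tju.
Classifying each syllable: /mje/ (open), /nis/ (closed), /tju/ (open).
Open syllables: 2.

2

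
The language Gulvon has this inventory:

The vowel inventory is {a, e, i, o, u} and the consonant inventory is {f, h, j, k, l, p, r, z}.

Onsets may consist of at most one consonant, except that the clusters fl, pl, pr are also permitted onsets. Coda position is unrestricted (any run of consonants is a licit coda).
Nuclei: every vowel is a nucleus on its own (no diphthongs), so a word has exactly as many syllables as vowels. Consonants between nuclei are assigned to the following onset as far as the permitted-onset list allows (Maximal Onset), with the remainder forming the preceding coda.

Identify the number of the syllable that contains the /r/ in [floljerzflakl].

Vowels present: o, e, a; each is a nucleus, giving 3 syllables.
V1 /o/ – V2 /e/: cluster /lj/ — the longest permitted-onset suffix is /j/; onset = /j/, preceding coda = /l/.
V2 /e/ – V3 /a/: /rzfl/ splits as /rz/ + /fl/ (/fl/ is the longest suffix that is a licit onset).
Putting it together: flol.jerz.flakl.
The /r/ is in the coda of syllable 2 (/jerz/).

2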